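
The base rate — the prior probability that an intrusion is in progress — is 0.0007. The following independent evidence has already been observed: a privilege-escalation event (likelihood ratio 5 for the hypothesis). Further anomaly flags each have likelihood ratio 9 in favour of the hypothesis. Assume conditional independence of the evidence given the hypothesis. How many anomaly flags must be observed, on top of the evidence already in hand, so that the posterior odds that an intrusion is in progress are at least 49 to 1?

5

Prior odds = 0.0007/0.9993 = 7/9993.
Bayes factor of the evidence already in hand = 5.
Odds after that evidence = (7/9993) × 5 = 35/9993.
Target odds = 49.
Need 9ⁿ ≥ 49 ÷ (35/9993) = 13990.2.
9⁴ = 6561 falls short of 13990.2 but 9⁵ = 59049 reaches it, so n = 5.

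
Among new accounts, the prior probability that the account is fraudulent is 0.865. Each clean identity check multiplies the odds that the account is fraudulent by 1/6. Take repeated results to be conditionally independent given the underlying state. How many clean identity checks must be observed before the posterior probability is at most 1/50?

4

Prior odds: 0.865 ÷ 0.135 = 173/27.
Likelihood ratio per clean identity check = 1/6.
Target posterior odds = 0.02/0.98 = 1/49.
Need (173/27) × (1/6)ⁿ ≤ 1/49, i.e. (1/6)ⁿ ≤ 27/8477.
(1/6)³ = 1/216 is still above 27/8477 but (1/6)⁴ = 1/1296 is at or below it, so n = 4.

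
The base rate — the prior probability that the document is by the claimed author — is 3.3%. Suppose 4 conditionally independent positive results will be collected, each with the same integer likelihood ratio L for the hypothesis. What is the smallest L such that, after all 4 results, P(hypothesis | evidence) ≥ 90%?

5

Prior odds = 0.033/0.967 = 33/967.
Target odds = 0.9/0.1 = 9.
Need L⁴ ≥ 9 ÷ (33/967) = 2901/11.
4⁴ = 256 < 2901/11 ≤ 625 = 5⁴, so L = 5.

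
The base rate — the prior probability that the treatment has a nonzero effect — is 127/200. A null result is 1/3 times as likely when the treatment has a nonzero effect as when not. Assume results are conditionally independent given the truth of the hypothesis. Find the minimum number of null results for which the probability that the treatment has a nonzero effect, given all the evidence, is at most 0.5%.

Prior odds = 0.635/0.365 = 127/73.
Likelihood ratio per null result = 1/3.
Target posterior odds = 0.005/0.995 = 1/199.
Need (127/73) × (1/3)ⁿ ≤ 1/199, i.e. (1/3)ⁿ ≤ 73/25273.
(1/3)⁵ = 1/243 is still above 73/25273 but (1/3)⁶ = 1/729 is at or below it, so n = 6.

6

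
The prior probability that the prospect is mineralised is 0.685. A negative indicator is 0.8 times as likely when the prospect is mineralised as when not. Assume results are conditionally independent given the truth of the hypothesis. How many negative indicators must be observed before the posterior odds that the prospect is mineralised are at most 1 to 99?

Prior odds: 0.685 ÷ 0.315 = 137/63.
Likelihood ratio per negative indicator = 0.8.
Target odds = 1/99.
Need (137/63) × 0.8ⁿ ≤ 1/99, i.e. 0.8ⁿ ≤ 7/1507.
0.8²⁴ ≈0.00472237 is still above 7/1507 but 0.8²⁵ ≈0.00377789 is at or below it, so n = 25.

25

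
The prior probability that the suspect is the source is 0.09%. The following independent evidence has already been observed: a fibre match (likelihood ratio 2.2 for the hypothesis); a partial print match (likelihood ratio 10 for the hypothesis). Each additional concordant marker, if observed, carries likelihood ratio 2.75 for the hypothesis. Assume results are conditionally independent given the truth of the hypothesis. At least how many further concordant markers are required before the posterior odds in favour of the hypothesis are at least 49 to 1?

8

Prior odds = 0.0009/0.9991 = 9/9991.
Combined Bayes factor of the evidence already in hand = 2.2 × 10 = 22.
Odds after that evidence = (9/9991) × 22 = 198/9991.
Target odds = 49.
Need 2.75ⁿ ≥ 49 ÷ (198/9991) = 489559/198.
2.75⁷ = 19487171/16384 falls short of 489559/198 but 2.75⁸ = 214358881/65536 reaches it, so n = 8.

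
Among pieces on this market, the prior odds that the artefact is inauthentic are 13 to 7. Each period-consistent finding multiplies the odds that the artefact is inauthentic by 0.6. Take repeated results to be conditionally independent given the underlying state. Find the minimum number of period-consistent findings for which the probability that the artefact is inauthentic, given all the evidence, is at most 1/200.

12

Prior odds = 13/7.
Likelihood ratio per period-consistent finding = 0.6.
Target posterior odds = 0.005/0.995 = 1/199.
Require 0.6ⁿ ≤ 1/199 ÷ (13/7) = 7/2587.
0.6¹¹ = 177147/48828125 is still above 7/2587 but 0.6¹² = 531441/244140625 is at or below it, so n = 12.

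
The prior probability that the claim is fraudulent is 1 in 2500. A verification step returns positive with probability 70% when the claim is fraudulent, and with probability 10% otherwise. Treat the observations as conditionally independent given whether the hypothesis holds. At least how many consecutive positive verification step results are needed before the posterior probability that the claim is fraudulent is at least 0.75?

Prior odds: 0.0004 ÷ 0.9996 = 1/2499.
Likelihood ratio of a positive result = 0.7/0.1 = 7.
Target posterior odds = 0.75/0.25 = 3.
Need (1/2499) × 7ⁿ ≥ 3, i.e. 7ⁿ ≥ 7497.
7⁴ = 2401 falls short of 7497 but 7⁵ = 16807 reaches it, so n = 5.

5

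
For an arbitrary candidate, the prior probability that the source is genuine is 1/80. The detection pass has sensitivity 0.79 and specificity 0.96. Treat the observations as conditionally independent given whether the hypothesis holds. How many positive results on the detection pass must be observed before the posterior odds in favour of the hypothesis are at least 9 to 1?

3

Prior odds: 0.0125 ÷ 0.9875 = 1/79.
False-positive rate = 1 − 0.96 = 0.04; likelihood ratio of a positive = 0.79/0.04 = 19.75.
Target odds = 9.
Need (1/79) × 19.75ⁿ ≥ 9, i.e. 19.75ⁿ ≥ 711.
19.75² = 390.0625 falls short of 711 but 19.75³ = 7703.734375 reaches it, so n = 3.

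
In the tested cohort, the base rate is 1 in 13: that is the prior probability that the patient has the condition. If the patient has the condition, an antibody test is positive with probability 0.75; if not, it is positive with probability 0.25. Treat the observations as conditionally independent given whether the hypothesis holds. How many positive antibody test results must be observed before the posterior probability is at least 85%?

4

Prior odds = (1/13)/(12/13) = 1/12.
Likelihood ratio of a positive = 0.75/0.25 = 3.
Target posterior odds = 0.85/0.15 = 17/3.
Need (1/12) × 3ⁿ ≥ 17/3, i.e. 3ⁿ ≥ 68.
3³ = 27 falls short of 68 but 3⁴ = 81 reaches it, so n = 4.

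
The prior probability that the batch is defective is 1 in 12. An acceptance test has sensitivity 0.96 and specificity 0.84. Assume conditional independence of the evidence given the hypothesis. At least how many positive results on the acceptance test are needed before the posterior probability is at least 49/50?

Prior odds = (1/12)/(11/12) = 1/11.
False-positive rate = 1 − 0.84 = 0.16; likelihood ratio of a positive = 0.96/0.16 = 6.
Target posterior odds = 0.98/0.02 = 49.
Require 6ⁿ ≥ 49 ÷ (1/11) = 539.
6³ = 216 falls short of 539 but 6⁴ = 1296 reaches it, so n = 4.

4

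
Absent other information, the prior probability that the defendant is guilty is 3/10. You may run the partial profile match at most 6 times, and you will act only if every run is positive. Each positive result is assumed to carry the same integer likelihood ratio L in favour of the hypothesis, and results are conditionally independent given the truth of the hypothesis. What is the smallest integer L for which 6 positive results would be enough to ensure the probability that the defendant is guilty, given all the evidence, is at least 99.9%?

Prior odds = 0.3/0.7 = 3/7.
Target odds = 0.999/0.001 = 999.
Need L⁶ ≥ 999 ÷ (3/7) = 2331.
3⁶ = 729 < 2331 ≤ 4096 = 4⁶, so L = 4.

4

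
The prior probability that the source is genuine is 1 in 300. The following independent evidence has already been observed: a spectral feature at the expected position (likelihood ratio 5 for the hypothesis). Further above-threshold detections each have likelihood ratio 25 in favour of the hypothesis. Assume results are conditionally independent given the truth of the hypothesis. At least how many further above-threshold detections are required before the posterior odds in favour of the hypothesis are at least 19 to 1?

Prior odds = (1/300)/(299/300) = 1/299.
Bayes factor of the evidence already in hand = 5.
Odds after that evidence = (1/299) × 5 = 5/299.
Target odds = 19.
Need 25ⁿ ≥ 19 ÷ (5/299) = 1136.2.
25² = 625 falls short of 1136.2 but 25³ = 15625 reaches it, so n = 3.

3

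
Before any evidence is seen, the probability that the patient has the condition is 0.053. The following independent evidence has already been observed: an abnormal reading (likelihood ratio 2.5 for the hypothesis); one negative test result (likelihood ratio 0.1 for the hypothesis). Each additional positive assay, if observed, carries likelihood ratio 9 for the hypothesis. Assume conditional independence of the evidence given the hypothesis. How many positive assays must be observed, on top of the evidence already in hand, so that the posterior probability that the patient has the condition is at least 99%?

Prior odds = 0.053/0.947 = 53/947.
Combined Bayes factor of the evidence already in hand = 2.5 × 0.1 = 0.25.
Odds after that evidence = (53/947) × 0.25 = 53/3788.
Target odds = 0.99/0.01 = 99.
Need 9ⁿ ≥ 99 ÷ (53/3788) = 375012/53.
9⁴ = 6561 falls short of 375012/53 but 9⁵ = 59049 reaches it, so n = 5.

5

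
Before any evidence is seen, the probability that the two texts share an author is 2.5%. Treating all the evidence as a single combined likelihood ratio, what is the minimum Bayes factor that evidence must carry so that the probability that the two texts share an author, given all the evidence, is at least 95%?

741

Prior odds = 0.025/0.975 = 1/39.
Target odds = 0.95/0.05 = 19.
Required Bayes factor = 19 ÷ (1/39) = 741.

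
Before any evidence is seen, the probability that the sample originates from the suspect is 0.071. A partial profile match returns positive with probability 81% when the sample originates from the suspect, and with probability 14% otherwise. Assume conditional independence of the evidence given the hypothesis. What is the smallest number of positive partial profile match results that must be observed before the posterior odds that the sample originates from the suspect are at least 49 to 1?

Prior odds = 0.071/0.929 = 71/929.
Likelihood ratio of a positive result = 0.81/0.14 = 81/14.
Target odds = 49.
Need (71/929) × (81/14)ⁿ ≥ 49, i.e. (81/14)ⁿ ≥ 45521/71.
(81/14)³ = 531441/2744 falls short of 45521/71 but (81/14)⁴ = 43046721/38416 reaches it, so n = 4.

4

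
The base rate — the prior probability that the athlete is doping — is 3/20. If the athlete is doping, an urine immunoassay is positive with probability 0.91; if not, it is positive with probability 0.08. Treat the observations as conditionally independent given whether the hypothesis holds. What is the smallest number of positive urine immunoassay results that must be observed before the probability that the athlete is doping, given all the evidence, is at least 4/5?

Prior odds: 0.15 ÷ 0.85 = 3/17.
Likelihood ratio of a positive = 0.91/0.08 = 11.375.
Target posterior odds = 0.8/0.2 = 4.
Need (3/17) × 11.375ⁿ ≥ 4, i.e. 11.375ⁿ ≥ 68/3.
11.375¹ = 11.375 falls short of 68/3 but 11.375² = 129.390625 reaches it, so n = 2.

2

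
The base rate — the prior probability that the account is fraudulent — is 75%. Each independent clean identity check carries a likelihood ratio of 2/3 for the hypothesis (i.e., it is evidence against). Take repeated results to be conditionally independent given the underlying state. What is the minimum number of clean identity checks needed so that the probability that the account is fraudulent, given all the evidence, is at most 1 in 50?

Prior odds: 0.75 ÷ 0.25 = 3.
Likelihood ratio per clean identity check = 2/3.
Target posterior odds = 0.02/0.98 = 1/49.
Require (2/3)ⁿ ≤ 1/49 ÷ 3 = 1/147.
(2/3)¹² = 4096/531441 is still above 1/147 but (2/3)¹³ = 8192/1594323 is at or below it, so n = 13.

13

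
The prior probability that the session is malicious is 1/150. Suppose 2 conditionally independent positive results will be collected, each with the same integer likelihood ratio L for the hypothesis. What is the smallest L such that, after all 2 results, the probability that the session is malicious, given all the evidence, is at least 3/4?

22

Prior odds = (1/150)/(149/150) = 1/149.
Target odds = 0.75/0.25 = 3.
Need L² ≥ 3 ÷ (1/149) = 447.
21² = 441 < 447 ≤ 484 = 22², so L = 22.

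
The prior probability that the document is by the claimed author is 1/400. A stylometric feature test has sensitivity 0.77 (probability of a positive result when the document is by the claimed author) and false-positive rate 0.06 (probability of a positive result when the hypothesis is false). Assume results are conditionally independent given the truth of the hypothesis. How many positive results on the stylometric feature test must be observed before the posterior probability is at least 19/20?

Prior odds = 0.0025/0.9975 = 1/399.
Likelihood ratio of a positive result = 0.77/0.06 = 77/6.
Target posterior odds = 0.95/0.05 = 19.
Need (1/399) × (77/6)ⁿ ≥ 19, i.e. (77/6)ⁿ ≥ 7581.
(77/6)³ = 456533/216 falls short of 7581 but (77/6)⁴ = 35153041/1296 reaches it, so n = 4.

4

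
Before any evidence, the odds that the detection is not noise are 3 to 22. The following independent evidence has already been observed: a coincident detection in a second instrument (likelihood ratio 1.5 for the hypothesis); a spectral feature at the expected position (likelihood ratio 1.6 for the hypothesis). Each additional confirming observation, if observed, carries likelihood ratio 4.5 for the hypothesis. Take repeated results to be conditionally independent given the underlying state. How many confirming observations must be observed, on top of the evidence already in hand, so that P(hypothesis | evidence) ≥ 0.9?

Prior odds = 3/22.
Combined Bayes factor of the evidence already in hand = 1.5 × 1.6 = 2.4.
Odds after that evidence = (3/22) × 2.4 = 18/55.
Target odds = 0.9/0.1 = 9.
Need 4.5ⁿ ≥ 9 ÷ (18/55) = 27.5.
4.5² = 20.25 falls short of 27.5 but 4.5³ = 91.125 reaches it, so n = 3.

3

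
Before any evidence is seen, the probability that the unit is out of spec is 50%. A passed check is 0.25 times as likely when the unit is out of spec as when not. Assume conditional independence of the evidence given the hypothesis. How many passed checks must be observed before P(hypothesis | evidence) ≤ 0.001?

Prior odds = 0.5/0.5 = 1.
Likelihood ratio per passed check = 0.25.
Target posterior odds = 0.001/0.999 = 1/999.
Require 0.25ⁿ ≤ 1/999 ÷ 1 = 1/999.
0.25⁴ = 0.00390625 is still above 1/999 but 0.25⁵ = 1/1024 is at or below it, so n = 5.

5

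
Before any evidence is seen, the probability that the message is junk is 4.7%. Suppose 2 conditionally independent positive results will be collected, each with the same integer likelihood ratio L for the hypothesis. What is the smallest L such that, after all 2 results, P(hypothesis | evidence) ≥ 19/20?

20

Prior odds = 0.047/0.953 = 47/953.
Target odds = 0.95/0.05 = 19.
Need L² ≥ 19 ÷ (47/953) = 18107/47.
19² = 361 < 18107/47 ≤ 400 = 20², so L = 20.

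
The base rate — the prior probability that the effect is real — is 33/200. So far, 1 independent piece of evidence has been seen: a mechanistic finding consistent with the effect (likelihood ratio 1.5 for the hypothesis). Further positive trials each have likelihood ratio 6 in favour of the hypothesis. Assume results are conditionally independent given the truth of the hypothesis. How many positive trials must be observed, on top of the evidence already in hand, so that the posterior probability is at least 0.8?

Prior odds = 0.165/0.835 = 33/167.
Bayes factor of the evidence already in hand = 1.5.
Odds after that evidence = (33/167) × 1.5 = 99/334.
Target odds = 0.8/0.2 = 4.
Need 6ⁿ ≥ 4 ÷ (99/334) = 1336/99.
6¹ = 6 falls short of 1336/99 but 6² = 36 reaches it, so n = 2.

2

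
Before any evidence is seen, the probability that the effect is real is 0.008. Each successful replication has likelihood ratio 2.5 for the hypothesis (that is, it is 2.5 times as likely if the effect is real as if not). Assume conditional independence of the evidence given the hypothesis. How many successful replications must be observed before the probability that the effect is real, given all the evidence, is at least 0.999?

13

Prior odds = 0.008/0.992 = 1/124.
Likelihood ratio per successful replication = 2.5.
Target odds: 0.999 ÷ 0.001 = 999.
Need (1/124) × 2.5ⁿ ≥ 999, i.e. 2.5ⁿ ≥ 123876.
2.5¹² = 244140625/4096 falls short of 123876 but 2.5¹³ ≈149012 reaches it, so n = 13.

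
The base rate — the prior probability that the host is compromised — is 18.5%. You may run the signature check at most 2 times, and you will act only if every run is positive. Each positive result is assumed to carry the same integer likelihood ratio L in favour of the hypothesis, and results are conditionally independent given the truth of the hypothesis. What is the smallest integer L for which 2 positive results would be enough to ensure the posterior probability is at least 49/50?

15

Prior odds = 0.185/0.815 = 37/163.
Target odds = 0.98/0.02 = 49.
Need L² ≥ 49 ÷ (37/163) = 7987/37.
14² = 196 < 7987/37 ≤ 225 = 15², so L = 15.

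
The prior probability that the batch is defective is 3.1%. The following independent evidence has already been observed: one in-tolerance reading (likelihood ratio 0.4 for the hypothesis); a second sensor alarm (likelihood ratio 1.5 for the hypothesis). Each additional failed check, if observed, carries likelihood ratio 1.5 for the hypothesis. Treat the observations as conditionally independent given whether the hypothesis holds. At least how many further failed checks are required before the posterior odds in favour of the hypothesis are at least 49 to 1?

20

Prior odds = 0.031/0.969 = 31/969.
Combined Bayes factor of the evidence already in hand = 0.4 × 1.5 = 0.6.
Odds after that evidence = (31/969) × 0.6 = 31/1615.
Target odds = 49.
Need 1.5ⁿ ≥ 49 ÷ (31/1615) = 79135/31.
1.5¹⁹ ≈2216.84 falls short of 79135/31 but 1.5²⁰ ≈3325.26 reaches it, so n = 20.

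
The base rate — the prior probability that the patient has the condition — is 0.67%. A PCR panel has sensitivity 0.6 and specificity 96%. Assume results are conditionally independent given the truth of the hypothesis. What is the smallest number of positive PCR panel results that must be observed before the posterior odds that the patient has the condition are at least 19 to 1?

Prior odds: 0.0067 ÷ 0.9933 = 67/9933.
False-positive rate = 1 − 0.96 = 0.04; likelihood ratio of a positive = 0.6/0.04 = 15.
Target odds = 19.
Require 15ⁿ ≥ 19 ÷ (67/9933) = 188727/67.
15² = 225 falls short of 188727/67 but 15³ = 3375 reaches it, so n = 3.

3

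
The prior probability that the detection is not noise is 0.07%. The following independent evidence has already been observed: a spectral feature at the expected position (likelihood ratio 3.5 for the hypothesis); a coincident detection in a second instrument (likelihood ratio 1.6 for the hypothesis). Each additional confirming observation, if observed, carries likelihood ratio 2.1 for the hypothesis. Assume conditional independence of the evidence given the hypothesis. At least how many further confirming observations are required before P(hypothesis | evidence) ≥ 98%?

Prior odds = 0.0007/0.9993 = 7/9993.
Combined Bayes factor of the evidence already in hand = 3.5 × 1.6 = 5.6.
Odds after that evidence = (7/9993) × 5.6 = 196/49965.
Target odds = 0.98/0.02 = 49.
Need 2.1ⁿ ≥ 49 ÷ (196/49965) = 12491.25.
2.1¹² ≈7355.83 falls short of 12491.25 but 2.1¹³ ≈15447.2 reaches it, so n = 13.

13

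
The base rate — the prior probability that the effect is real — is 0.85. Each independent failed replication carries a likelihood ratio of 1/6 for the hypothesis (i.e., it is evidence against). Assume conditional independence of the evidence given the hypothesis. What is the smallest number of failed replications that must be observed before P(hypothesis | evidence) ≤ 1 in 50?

4

Prior odds = 0.85/0.15 = 17/3.
Likelihood ratio per failed replication = 1/6.
Target posterior odds = 0.02/0.98 = 1/49.
Need (17/3) × (1/6)ⁿ ≤ 1/49, i.e. (1/6)ⁿ ≤ 3/833.
(1/6)³ = 1/216 is still above 3/833 but (1/6)⁴ = 1/1296 is at or below it, so n = 4.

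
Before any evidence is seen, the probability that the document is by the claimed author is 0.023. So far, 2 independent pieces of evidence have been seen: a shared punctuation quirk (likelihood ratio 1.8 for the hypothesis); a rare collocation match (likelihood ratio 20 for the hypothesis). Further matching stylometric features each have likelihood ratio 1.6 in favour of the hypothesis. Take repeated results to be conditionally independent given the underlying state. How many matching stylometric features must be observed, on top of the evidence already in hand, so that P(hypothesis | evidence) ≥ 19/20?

Prior odds = 0.023/0.977 = 23/977.
Combined Bayes factor of the evidence already in hand = 1.8 × 20 = 36.
Odds after that evidence = (23/977) × 36 = 828/977.
Target odds = 0.95/0.05 = 19.
Need 1.6ⁿ ≥ 19 ÷ (828/977) = 18563/828.
1.6⁶ = 262144/15625 falls short of 18563/828 but 1.6⁷ = 2097152/78125 reaches it, so n = 7.

7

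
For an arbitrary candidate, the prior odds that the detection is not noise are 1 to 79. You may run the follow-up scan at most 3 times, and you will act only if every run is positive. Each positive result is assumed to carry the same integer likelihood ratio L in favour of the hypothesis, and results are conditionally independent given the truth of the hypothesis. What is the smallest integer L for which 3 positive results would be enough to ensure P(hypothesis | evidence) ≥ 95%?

12

Prior odds = 1/79.
Target odds = 0.95/0.05 = 19.
Need L³ ≥ 19 ÷ (1/79) = 1501.
11³ = 1331 < 1501 ≤ 1728 = 12³, so L = 12.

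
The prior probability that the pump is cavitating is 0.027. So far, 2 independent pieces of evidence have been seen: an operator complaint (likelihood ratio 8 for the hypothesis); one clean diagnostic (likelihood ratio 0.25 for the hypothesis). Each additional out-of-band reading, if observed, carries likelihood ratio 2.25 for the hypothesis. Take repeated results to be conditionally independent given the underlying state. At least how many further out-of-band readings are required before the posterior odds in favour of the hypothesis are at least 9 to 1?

7

Prior odds = 0.027/0.973 = 27/973.
Combined Bayes factor of the evidence already in hand = 8 × 0.25 = 2.
Odds after that evidence = (27/973) × 2 = 54/973.
Target odds = 9.
Need 2.25ⁿ ≥ 9 ÷ (54/973) = 973/6.
2.25⁶ = 531441/4096 falls short of 973/6 but 2.25⁷ = 4782969/16384 reaches it, so n = 7.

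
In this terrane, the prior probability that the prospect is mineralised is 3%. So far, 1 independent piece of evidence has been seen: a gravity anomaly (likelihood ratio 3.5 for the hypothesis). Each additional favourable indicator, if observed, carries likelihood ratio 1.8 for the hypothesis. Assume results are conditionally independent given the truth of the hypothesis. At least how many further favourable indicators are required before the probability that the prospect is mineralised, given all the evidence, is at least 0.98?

Prior odds = 0.03/0.97 = 3/97.
Bayes factor of the evidence already in hand = 3.5.
Odds after that evidence = (3/97) × 3.5 = 21/194.
Target odds = 0.98/0.02 = 49.
Need 1.8ⁿ ≥ 49 ÷ (21/194) = 1358/3.
1.8¹⁰ ≈357.047 falls short of 1358/3 but 1.8¹¹ ≈642.684 reaches it, so n = 11.

11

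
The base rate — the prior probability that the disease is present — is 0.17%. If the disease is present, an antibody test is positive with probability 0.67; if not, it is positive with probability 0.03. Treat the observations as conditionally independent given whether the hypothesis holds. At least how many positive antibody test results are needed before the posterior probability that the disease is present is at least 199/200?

4

Prior odds: 0.0017 ÷ 0.9983 = 17/9983.
Likelihood ratio of a positive = 0.67/0.03 = 67/3.
Target posterior odds = 0.995/0.005 = 199.
Require (67/3)ⁿ ≥ 199 ÷ (17/9983) = 1986617/17.
(67/3)³ = 300763/27 falls short of 1986617/17 but (67/3)⁴ = 20151121/81 reaches it, so n = 4.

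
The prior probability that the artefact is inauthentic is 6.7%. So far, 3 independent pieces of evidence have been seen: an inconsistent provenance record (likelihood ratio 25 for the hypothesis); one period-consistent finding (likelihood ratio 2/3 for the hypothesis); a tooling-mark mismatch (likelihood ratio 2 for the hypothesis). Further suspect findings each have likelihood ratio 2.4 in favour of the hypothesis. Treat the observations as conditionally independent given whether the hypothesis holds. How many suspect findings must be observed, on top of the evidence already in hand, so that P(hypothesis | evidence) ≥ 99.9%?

7

Prior odds = 0.067/0.933 = 67/933.
Combined Bayes factor of the evidence already in hand = 25 × (2/3) × 2 = 100/3.
Odds after that evidence = (67/933) × 100/3 = 6700/2799.
Target odds = 0.999/0.001 = 999.
Need 2.4ⁿ ≥ 999 ÷ (6700/2799) = 2796201/6700.
2.4⁶ = 2985984/15625 falls short of 2796201/6700 but 2.4⁷ = 35831808/78125 reaches it, so n = 7.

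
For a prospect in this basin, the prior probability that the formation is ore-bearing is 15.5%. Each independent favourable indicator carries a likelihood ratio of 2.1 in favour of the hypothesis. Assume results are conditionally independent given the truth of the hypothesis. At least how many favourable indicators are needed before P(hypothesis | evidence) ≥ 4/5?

Prior odds: 0.155 ÷ 0.845 = 31/169.
Likelihood ratio per favourable indicator = 2.1.
Target posterior odds = 0.8/0.2 = 4.
Require 2.1ⁿ ≥ 4 ÷ (31/169) = 676/31.
2.1⁴ = 19.4481 falls short of 676/31 but 2.1⁵ = 4084101/100000 reaches it, so n = 5.

5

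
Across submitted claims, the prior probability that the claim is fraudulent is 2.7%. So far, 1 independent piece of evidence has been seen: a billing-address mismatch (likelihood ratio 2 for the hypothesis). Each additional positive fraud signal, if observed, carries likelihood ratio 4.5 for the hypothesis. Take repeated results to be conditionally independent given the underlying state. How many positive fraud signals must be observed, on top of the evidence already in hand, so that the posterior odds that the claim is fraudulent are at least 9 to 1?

Prior odds = 0.027/0.973 = 27/973.
Bayes factor of the evidence already in hand = 2.
Odds after that evidence = (27/973) × 2 = 54/973.
Target odds = 9.
Need 4.5ⁿ ≥ 9 ÷ (54/973) = 973/6.
4.5³ = 91.125 falls short of 973/6 but 4.5⁴ = 410.0625 reaches it, so n = 4.

4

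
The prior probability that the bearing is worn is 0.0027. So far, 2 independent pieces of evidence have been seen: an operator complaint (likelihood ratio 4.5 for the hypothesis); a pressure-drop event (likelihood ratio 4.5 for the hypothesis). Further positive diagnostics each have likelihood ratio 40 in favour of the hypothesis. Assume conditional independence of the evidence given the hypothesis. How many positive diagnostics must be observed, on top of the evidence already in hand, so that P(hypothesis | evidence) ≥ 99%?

Prior odds = 0.0027/0.9973 = 27/9973.
Combined Bayes factor of the evidence already in hand = 4.5 × 4.5 = 20.25.
Odds after that evidence = (27/9973) × 20.25 = 2187/39892.
Target odds = 0.99/0.01 = 99.
Need 40ⁿ ≥ 99 ÷ (2187/39892) = 438812/243.
40² = 1600 falls short of 438812/243 but 40³ = 64000 reaches it, so n = 3.

3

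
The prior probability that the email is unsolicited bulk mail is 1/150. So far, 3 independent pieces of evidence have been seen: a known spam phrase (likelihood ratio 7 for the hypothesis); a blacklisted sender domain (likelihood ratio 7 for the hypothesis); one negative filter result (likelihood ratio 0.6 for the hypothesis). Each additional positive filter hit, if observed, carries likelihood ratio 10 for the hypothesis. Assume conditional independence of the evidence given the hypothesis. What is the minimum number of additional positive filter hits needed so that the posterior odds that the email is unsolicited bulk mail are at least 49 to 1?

Prior odds = (1/150)/(149/150) = 1/149.
Combined Bayes factor of the evidence already in hand = 7 × 7 × 0.6 = 29.4.
Odds after that evidence = (1/149) × 29.4 = 147/745.
Target odds = 49.
Need 10ⁿ ≥ 49 ÷ (147/745) = 745/3.
10² = 100 falls short of 745/3 but 10³ = 1000 reaches it, so n = 3.

3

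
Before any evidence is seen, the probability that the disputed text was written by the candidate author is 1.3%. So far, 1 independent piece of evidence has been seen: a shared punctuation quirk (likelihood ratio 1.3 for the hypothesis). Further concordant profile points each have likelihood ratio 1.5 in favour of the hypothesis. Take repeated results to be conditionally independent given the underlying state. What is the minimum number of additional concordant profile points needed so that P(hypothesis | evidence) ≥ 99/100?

Prior odds = 0.013/0.987 = 13/987.
Bayes factor of the evidence already in hand = 1.3.
Odds after that evidence = (13/987) × 1.3 = 169/9870.
Target odds = 0.99/0.01 = 99.
Need 1.5ⁿ ≥ 99 ÷ (169/9870) = 977130/169.
1.5²¹ ≈4987.89 falls short of 977130/169 but 1.5²² ≈7481.83 reaches it, so n = 22.

22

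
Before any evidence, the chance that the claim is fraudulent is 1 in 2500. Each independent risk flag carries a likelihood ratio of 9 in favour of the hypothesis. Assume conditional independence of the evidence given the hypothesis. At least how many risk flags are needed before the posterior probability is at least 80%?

5

Prior odds = 0.0004/0.9996 = 1/2499.
Likelihood ratio per risk flag = 9.
Target odds: 0.8 ÷ 0.2 = 4.
Require 9ⁿ ≥ 4 ÷ (1/2499) = 9996.
9⁴ = 6561 falls short of 9996 but 9⁵ = 59049 reaches it, so n = 5.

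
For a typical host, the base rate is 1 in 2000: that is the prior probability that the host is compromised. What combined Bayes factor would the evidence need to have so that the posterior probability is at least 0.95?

37981

Prior odds = 0.0005/0.9995 = 1/1999.
Target odds = 0.95/0.05 = 19.
Required Bayes factor = 19 ÷ (1/1999) = 37981.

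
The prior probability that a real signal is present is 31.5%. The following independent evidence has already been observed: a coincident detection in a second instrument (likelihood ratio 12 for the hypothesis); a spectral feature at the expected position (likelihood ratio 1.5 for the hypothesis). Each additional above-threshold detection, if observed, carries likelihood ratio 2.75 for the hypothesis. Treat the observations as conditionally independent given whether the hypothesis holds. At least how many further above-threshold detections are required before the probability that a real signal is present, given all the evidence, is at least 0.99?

Prior odds = 0.315/0.685 = 63/137.
Combined Bayes factor of the evidence already in hand = 12 × 1.5 = 18.
Odds after that evidence = (63/137) × 18 = 1134/137.
Target odds = 0.99/0.01 = 99.
Need 2.75ⁿ ≥ 99 ÷ (1134/137) = 1507/126.
2.75² = 7.5625 falls short of 1507/126 but 2.75³ = 20.796875 reaches it, so n = 3.

3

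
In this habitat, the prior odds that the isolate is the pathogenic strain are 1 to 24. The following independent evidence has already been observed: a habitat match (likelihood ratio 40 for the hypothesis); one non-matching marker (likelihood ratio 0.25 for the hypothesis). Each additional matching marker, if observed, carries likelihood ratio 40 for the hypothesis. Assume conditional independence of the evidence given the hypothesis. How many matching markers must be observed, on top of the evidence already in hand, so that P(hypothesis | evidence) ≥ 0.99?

Prior odds = 1/24.
Combined Bayes factor of the evidence already in hand = 40 × 0.25 = 10.
Odds after that evidence = (1/24) × 10 = 5/12.
Target odds = 0.99/0.01 = 99.
Need 40ⁿ ≥ 99 ÷ (5/12) = 237.6.
40¹ = 40 falls short of 237.6 but 40² = 1600 reaches it, so n = 2.

2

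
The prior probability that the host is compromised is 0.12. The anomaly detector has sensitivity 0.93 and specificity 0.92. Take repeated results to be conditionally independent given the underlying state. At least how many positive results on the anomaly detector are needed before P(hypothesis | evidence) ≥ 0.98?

Prior odds: 0.12 ÷ 0.88 = 3/22.
False-positive rate = 1 − 0.92 = 0.08; likelihood ratio of a positive = 0.93/0.08 = 11.625.
Target posterior odds = 0.98/0.02 = 49.
Require 11.625ⁿ ≥ 49 ÷ (3/22) = 1078/3.
11.625² = 135.140625 falls short of 1078/3 but 11.625³ = 804357/512 reaches it, so n = 3.

3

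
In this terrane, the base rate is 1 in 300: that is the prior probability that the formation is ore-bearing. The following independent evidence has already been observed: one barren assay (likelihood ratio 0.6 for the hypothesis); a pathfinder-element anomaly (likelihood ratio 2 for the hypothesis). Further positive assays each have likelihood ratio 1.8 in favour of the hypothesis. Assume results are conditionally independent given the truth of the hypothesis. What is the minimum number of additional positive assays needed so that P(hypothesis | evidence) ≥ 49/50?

17

Prior odds = (1/300)/(299/300) = 1/299.
Combined Bayes factor of the evidence already in hand = 0.6 × 2 = 1.2.
Odds after that evidence = (1/299) × 1.2 = 6/1495.
Target odds = 0.98/0.02 = 49.
Need 1.8ⁿ ≥ 49 ÷ (6/1495) = 73255/6.
1.8¹⁶ ≈12144 falls short of 73255/6 but 1.8¹⁷ ≈21859.1 reaches it, so n = 17.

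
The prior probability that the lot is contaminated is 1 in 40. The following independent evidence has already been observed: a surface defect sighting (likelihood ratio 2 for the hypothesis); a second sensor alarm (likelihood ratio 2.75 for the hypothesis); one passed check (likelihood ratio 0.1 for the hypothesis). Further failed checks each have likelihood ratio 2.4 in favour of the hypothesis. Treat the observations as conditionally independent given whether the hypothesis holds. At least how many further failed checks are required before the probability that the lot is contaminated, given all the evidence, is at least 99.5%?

Prior odds = 0.025/0.975 = 1/39.
Combined Bayes factor of the evidence already in hand = 2 × 2.75 × 0.1 = 0.55.
Odds after that evidence = (1/39) × 0.55 = 11/780.
Target odds = 0.995/0.005 = 199.
Need 2.4ⁿ ≥ 199 ÷ (11/780) = 155220/11.
2.4¹⁰ ≈6340.34 falls short of 155220/11 but 2.4¹¹ ≈15216.8 reaches it, so n = 11.

11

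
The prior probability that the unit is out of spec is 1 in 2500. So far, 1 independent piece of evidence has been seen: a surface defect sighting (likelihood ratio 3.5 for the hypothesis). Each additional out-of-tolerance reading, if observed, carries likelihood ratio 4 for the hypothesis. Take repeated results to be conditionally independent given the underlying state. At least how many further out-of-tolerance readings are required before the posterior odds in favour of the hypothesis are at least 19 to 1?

Prior odds = 0.0004/0.9996 = 1/2499.
Bayes factor of the evidence already in hand = 3.5.
Odds after that evidence = (1/2499) × 3.5 = 1/714.
Target odds = 19.
Need 4ⁿ ≥ 19 ÷ (1/714) = 13566.
4⁶ = 4096 falls short of 13566 but 4⁷ = 16384 reaches it, so n = 7.

7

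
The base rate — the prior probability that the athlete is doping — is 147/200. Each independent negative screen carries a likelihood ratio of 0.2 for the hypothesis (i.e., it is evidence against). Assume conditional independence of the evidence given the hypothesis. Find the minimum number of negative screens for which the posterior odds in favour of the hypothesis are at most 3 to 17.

2

Prior odds = 0.735/0.265 = 147/53.
Likelihood ratio per negative screen = 0.2.
Target odds = 3/17.
Require 0.2ⁿ ≤ 3/17 ÷ (147/53) = 53/833.
0.2¹ = 0.2 is still above 53/833 but 0.2² = 0.04 is at or below it, so n = 2.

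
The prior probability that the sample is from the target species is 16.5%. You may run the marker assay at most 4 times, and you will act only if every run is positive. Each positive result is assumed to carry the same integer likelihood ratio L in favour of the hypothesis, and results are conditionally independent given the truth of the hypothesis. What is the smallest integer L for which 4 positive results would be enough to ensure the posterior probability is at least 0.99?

5

Prior odds = 0.165/0.835 = 33/167.
Target odds = 0.99/0.01 = 99.
Need L⁴ ≥ 99 ÷ (33/167) = 501.
4⁴ = 256 < 501 ≤ 625 = 5⁴, so L = 5.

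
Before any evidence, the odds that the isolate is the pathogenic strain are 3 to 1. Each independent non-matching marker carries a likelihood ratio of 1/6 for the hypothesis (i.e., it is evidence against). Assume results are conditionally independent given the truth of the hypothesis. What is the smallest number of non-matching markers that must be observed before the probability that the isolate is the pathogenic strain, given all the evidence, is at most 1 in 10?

2

Prior odds = 3.
Likelihood ratio per non-matching marker = 1/6.
Target odds: 0.1 ÷ 0.9 = 1/9.
Require (1/6)ⁿ ≤ 1/9 ÷ 3 = 1/27.
(1/6)¹ = 1/6 is still above 1/27 but (1/6)² = 1/36 is at or below it, so n = 2.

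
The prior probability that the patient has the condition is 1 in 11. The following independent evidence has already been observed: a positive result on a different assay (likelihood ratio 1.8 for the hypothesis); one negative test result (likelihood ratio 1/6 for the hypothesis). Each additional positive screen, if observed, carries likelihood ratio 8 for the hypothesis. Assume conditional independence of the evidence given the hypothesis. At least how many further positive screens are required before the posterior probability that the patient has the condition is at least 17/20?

3

Prior odds = (1/11)/(10/11) = 0.1.
Combined Bayes factor of the evidence already in hand = 1.8 × (1/6) = 0.3.
Odds after that evidence = 0.1 × 0.3 = 0.03.
Target odds = 0.85/0.15 = 17/3.
Need 8ⁿ ≥ 17/3 ÷ 0.03 = 1700/9.
8² = 64 falls short of 1700/9 but 8³ = 512 reaches it, so n = 3.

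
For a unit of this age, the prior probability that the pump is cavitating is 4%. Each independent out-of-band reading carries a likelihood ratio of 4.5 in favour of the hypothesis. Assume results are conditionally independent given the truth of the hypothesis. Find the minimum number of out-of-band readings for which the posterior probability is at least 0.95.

Prior odds = 0.04/0.96 = 1/24.
Likelihood ratio per out-of-band reading = 4.5.
Target odds: 0.95 ÷ 0.05 = 19.
Require 4.5ⁿ ≥ 19 ÷ (1/24) = 456.
4.5⁴ = 410.0625 falls short of 456 but 4.5⁵ = 1845.28125 reaches it, so n = 5.

5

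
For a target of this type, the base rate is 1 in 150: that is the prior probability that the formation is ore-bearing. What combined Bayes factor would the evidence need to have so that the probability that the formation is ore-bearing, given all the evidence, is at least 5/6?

745

Prior odds = (1/150)/(149/150) = 1/149.
Target odds = (5/6)/(1/6) = 5.
Required Bayes factor = 5 ÷ (1/149) = 745.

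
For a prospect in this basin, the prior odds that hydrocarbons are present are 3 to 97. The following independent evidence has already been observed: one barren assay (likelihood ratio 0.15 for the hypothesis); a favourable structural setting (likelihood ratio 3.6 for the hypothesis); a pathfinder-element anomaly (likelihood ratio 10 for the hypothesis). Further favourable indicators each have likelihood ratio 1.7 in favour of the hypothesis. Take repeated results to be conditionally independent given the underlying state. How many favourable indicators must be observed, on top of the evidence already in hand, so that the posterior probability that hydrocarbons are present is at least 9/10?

8

Prior odds = 3/97.
Combined Bayes factor of the evidence already in hand = 0.15 × 3.6 × 10 = 5.4.
Odds after that evidence = (3/97) × 5.4 = 81/485.
Target odds = 0.9/0.1 = 9.
Need 1.7ⁿ ≥ 9 ÷ (81/485) = 485/9.
1.7⁷ = 410338673/10000000 falls short of 485/9 but 1.7⁸ ≈69.7576 reaches it, so n = 8.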